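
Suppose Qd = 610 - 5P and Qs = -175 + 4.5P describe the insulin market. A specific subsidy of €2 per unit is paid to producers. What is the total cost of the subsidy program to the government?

Government cost = 7660/19

Pre-subsidy: 610 - 5P = -175 + 4.5P gives P* = 1570/19, Q* = 3740/19.
With the subsidy, sellers receive Ps = Pb + 2 for each unit, where Pb is the price buyers pay.
Supply in terms of Pb becomes Qs = -175 + 4.5(Pb + 2) = -166 + 4.5Pb. Setting this equal to demand: 610 - 5Pb = -166 + 4.5Pb, so Pb = 1552/19.
Sellers receive Ps = 1552/19 + 2 = 1590/19; Q' = 610 − 5·(1552/19) = 3830/19.
Government outlay = subsidy × quantity = 2 × 3830/19 = 7660/19.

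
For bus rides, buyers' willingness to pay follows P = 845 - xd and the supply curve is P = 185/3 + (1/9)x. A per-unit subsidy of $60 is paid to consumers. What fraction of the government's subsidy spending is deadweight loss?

Pre-subsidy: 845 - x = 185/3 + (1/9)x gives x* = 705 and P* = 140.
With the rebate, buyers effectively pay Pb = Ps − 60, where Ps is the price sellers receive.
On the curves, Pb = 845 - x and Ps = 185/3 + (1/9)x; the wedge Ps − Pb = 60 gives 185/3 + (1/9)x − (845 - x) = 60, so x' = 759.
Then Pb = 845 − 1·759 = 86 and Ps = 185/3 + (1/9)·759 = 146.
ΔCS = ½(705 + 759)(140 − 86) = 39528; ΔPS = ½(705 + 759)(146 − 140) = 4392.
Government spending = 60 × 759 = 45540.
DWL = ½ × 60 × (759 − 705) = 1620; fraction = 1620 / 45540 = 9/253.

DWL / government spending = 9/253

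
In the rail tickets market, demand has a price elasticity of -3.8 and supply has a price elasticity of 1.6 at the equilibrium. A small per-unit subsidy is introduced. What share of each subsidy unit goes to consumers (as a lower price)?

Consumer share = 8/27

For a small subsidy around the equilibrium, the benefit split depends on the relative slopes, which at a point are proportional to the elasticities.
Buyer share = εs/(εs + |εd|) = 1.6/(1.6 + 3.8) = 8/27; seller share = |εd|/(εs + |εd|) = 19/27.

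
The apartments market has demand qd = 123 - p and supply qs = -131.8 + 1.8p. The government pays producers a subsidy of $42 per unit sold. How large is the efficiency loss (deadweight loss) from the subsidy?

Pre-subsidy: 123 - p = -131.8 + 1.8p gives p* = 91, q* = 32.
With the subsidy, sellers receive ps = pb + 42 for each unit, where pb is the price buyers pay.
Supply in terms of pb becomes qs = -131.8 + 1.8(pb + 42) = -56.2 + 1.8pb. Setting this equal to demand: 123 - pb = -56.2 + 1.8pb, so pb = 64.
Sellers receive ps = 64 + 42 = 106; q' = 123 − 1·64 = 59.
The subsidy expands output by 59 − 32 = 27 past the efficient level; on those units the gap between marginal cost and willingness to pay runs from 0 up to 42.
DWL = ½ × 42 × 27 = 567.

Deadweight loss = $567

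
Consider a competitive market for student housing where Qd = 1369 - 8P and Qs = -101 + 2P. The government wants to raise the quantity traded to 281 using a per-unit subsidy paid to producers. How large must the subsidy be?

Required subsidy s = 55 per unit

At Q = 281, invert demand for the buyer price: Pb = (1369 − 281)/8 = 136; invert supply for the seller price: Ps = (281 − (-101))/2 = 191.
The subsidy must fill the gap: s = Ps − Pb = 191 − 136 = 55.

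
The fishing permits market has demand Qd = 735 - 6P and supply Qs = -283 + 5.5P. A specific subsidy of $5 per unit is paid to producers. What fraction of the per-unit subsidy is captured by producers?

Pre-subsidy: 735 - 6P = -283 + 5.5P gives P* = 2036/23, Q* = 4689/23.
With the subsidy, sellers receive Ps = Pb + 5 for each unit, where Pb is the price buyers pay.
Supply in terms of Pb becomes Qs = -283 + 5.5(Pb + 5) = -255.5 + 5.5Pb. Setting this equal to demand: 735 - 6Pb = -255.5 + 5.5Pb, so Pb = 1981/23.
Sellers receive Ps = 1981/23 + 5 = 2096/23; Q' = 735 − 6·(1981/23) = 5019/23.
Buyers' price falls by P* − Pb = 2036/23 − 1981/23 = 55/23; sellers' price rises by Ps − P* = 2096/23 − 2036/23 = 60/23.
So producers capture (60/23)/5 = 12/23 of each unit of subsidy.

Producer share = 12/23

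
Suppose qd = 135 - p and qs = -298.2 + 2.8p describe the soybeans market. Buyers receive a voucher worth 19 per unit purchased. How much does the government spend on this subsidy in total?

Government cost = 665

Pre-subsidy: 135 - p = -298.2 + 2.8p gives p* = 114, q* = 21.
With the rebate, buyers effectively pay pb = ps − 19, where ps is the price sellers receive.
Demand in terms of ps becomes qd = 135 − 1(ps − 19) = 154 - ps. Setting this equal to supply: 154 - ps = -298.2 + 2.8ps, so ps = 119.
Buyers pay pb = 119 − 19 = 100; q' = -298.2 + 2.8·119 = 35.
Government outlay = subsidy × quantity = 19 × 35 = 665.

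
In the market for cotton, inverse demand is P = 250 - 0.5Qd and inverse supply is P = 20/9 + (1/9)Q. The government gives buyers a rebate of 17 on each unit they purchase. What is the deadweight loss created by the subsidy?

Deadweight loss = 2601/11

Pre-subsidy: 250 - 0.5Q = 20/9 + (1/9)Q gives Q* = 4460/11 and P* = 520/11.
With the rebate, buyers effectively pay Pb = Ps − 17, where Ps is the price sellers receive.
On the curves, Pb = 250 - 0.5Q and Ps = 20/9 + (1/9)Q; the wedge Ps − Pb = 17 gives 20/9 + (1/9)Q − (250 - 0.5Q) = 17, so Q' = 4766/11.
Then Pb = 250 − 0.5·(4766/11) = 367/11 and Ps = 20/9 + (1/9)·(4766/11) = 554/11.
The subsidy expands output by 4766/11 − 4460/11 = 306/11 past the efficient level; on those units the gap between marginal cost and willingness to pay runs from 0 up to 17.
DWL = ½ × 17 × 306/11 = 2601/11.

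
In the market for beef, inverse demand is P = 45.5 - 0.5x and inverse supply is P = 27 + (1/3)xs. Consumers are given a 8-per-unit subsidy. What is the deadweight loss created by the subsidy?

Deadweight loss = 38.4

Pre-subsidy: 45.5 - 0.5x = 27 + (1/3)x gives x* = 22.2 and P* = 34.4.
With the rebate, buyers effectively pay Pb = Ps − 8, where Ps is the price sellers receive.
On the curves, Pb = 45.5 - 0.5x and Ps = 27 + (1/3)x; the wedge Ps − Pb = 8 gives 27 + (1/3)x − (45.5 - 0.5x) = 8, so x' = 31.8.
Then Pb = 45.5 − 0.5·31.8 = 29.6 and Ps = 27 + (1/3)·31.8 = 37.6.
The subsidy expands output by 31.8 − 22.2 = 9.6 past the efficient level; on those units the gap between marginal cost and willingness to pay runs from 0 up to 8.
DWL = ½ × 8 × 9.6 = 38.4.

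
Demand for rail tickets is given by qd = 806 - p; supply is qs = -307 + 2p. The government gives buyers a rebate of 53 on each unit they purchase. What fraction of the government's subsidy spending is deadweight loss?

DWL / government spending = 53/1411

Pre-subsidy: 806 - p = -307 + 2p gives p* = 371, q* = 435.
With the rebate, buyers effectively pay pb = ps − 53, where ps is the price sellers receive.
Demand in terms of ps becomes qd = 806 − 1(ps − 53) = 859 - ps. Setting this equal to supply: 859 - ps = -307 + 2ps, so ps = 1166/3.
Buyers pay pb = 1166/3 − 53 = 1007/3; q' = -307 + 2·(1166/3) = 1411/3.
ΔCS = ½(435 + 1411/3)(371 − 1007/3) = 143948/9; ΔPS = ½(435 + 1411/3)(1166/3 − 371) = 71974/9.
Government spending = 53 × 1411/3 = 74783/3.
DWL = ½ × 53 × (1411/3 − 435) = 2809/3; fraction = (2809/3) / (74783/3) = 53/1411.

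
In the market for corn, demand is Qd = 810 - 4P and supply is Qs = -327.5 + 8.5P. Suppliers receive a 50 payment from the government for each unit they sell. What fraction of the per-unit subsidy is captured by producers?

Pre-subsidy: 810 - 4P = -327.5 + 8.5P gives P* = 91, Q* = 446.
With the subsidy, sellers receive Ps = Pb + 50 for each unit, where Pb is the price buyers pay.
Supply in terms of Pb becomes Qs = -327.5 + 8.5(Pb + 50) = 97.5 + 8.5Pb. Setting this equal to demand: 810 - 4Pb = 97.5 + 8.5Pb, so Pb = 57.
Sellers receive Ps = 57 + 50 = 107; Q' = 810 − 4·57 = 582.
Buyers' price falls by P* − Pb = 91 − 57 = 34; sellers' price rises by Ps − P* = 107 − 91 = 16.
So producers capture 16/50 = 0.32 of each unit of subsidy.

Producer share = 0.32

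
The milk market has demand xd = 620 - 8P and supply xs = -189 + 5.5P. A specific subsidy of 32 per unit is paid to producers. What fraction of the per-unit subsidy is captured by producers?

Producer share = 16/27

Pre-subsidy: 620 - 8P = -189 + 5.5P gives P* = 1618/27, x* = 3796/27.
With the subsidy, sellers receive Ps = Pb + 32 for each unit, where Pb is the price buyers pay.
Supply in terms of Pb becomes xs = -189 + 5.5(Pb + 32) = -13 + 5.5Pb. Setting this equal to demand: 620 - 8Pb = -13 + 5.5Pb, so Pb = 422/9.
Sellers receive Ps = 422/9 + 32 = 710/9; x' = 620 − 8·(422/9) = 2204/9.
Buyers' price falls by P* − Pb = 1618/27 − 422/9 = 352/27; sellers' price rises by Ps − P* = 710/9 − 1618/27 = 512/27.
So producers capture (512/27)/32 = 16/27 of each unit of subsidy.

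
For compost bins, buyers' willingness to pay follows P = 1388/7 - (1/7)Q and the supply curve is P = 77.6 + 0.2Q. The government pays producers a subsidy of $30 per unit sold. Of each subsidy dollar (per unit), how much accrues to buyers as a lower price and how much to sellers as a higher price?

Pre-subsidy: 1388/7 - (1/7)Q = 77.6 + 0.2Q gives Q* = 352 and P* = 148.
With the subsidy, sellers receive Ps = Pb + 30 for each unit, where Pb is the price buyers pay.
On the curves, Pb = 1388/7 - (1/7)Q and Ps = 77.6 + 0.2Q; the wedge Ps − Pb = 30 gives 77.6 + 0.2Q − (1388/7 - (1/7)Q) = 30, so Q' = 439.5.
Then Pb = 1388/7 − (1/7)·439.5 = 135.5 and Ps = 77.6 + 0.2·439.5 = 165.5.
Buyers' price falls by P* − Pb = 148 − 135.5 = 12.5; sellers' price rises by Ps − P* = 165.5 − 148 = 17.5.

Buyers gain $12.5 per unit; sellers gain $17.5 per unit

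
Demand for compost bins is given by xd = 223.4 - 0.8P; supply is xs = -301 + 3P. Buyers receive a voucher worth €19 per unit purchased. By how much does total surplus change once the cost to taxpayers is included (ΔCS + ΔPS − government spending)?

Pre-subsidy: 223.4 - 0.8P = -301 + 3P gives P* = 138, x* = 113.
With the rebate, buyers effectively pay Pb = Ps − 19, where Ps is the price sellers receive.
Demand in terms of Ps becomes xd = 223.4 − 0.8(Ps − 19) = 238.6 - 0.8Ps. Setting this equal to supply: 238.6 - 0.8Ps = -301 + 3Ps, so Ps = 142.
Buyers pay Pb = 142 − 19 = 123; x' = -301 + 3·142 = 125.
ΔCS = ½(113 + 125)(138 − 123) = 1785; ΔPS = ½(113 + 125)(142 − 138) = 476.
Government spending = 19 × 125 = 2375.
Net change = 1785 + 476 − 2375 = -114. The loss equals the DWL triangle ½·19·12.

Net change in total surplus = -€114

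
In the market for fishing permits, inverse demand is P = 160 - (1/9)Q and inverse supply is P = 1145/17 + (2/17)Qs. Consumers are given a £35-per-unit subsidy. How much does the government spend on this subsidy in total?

Government cost = £19530

Pre-subsidy: 160 - (1/9)Q = 1145/17 + (2/17)Q gives Q* = 405 and P* = 115.
With the rebate, buyers effectively pay Pb = Ps − 35, where Ps is the price sellers receive.
On the curves, Pb = 160 - (1/9)Q and Ps = 1145/17 + (2/17)Q; the wedge Ps − Pb = 35 gives 1145/17 + (2/17)Q − (160 - (1/9)Q) = 35, so Q' = 558.
Then Pb = 160 − (1/9)·558 = 98 and Ps = 1145/17 + (2/17)·558 = 133.
Government outlay = subsidy × quantity = 35 × 558 = 19530.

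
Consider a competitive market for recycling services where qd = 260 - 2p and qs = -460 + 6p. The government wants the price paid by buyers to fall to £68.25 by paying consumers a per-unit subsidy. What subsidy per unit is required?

Required subsidy s = £29 per unit

At a buyer price of 68.25, quantity demanded is 260 − 2·68.25 = 123.5.
Sellers supply 123.5 only when they receive ps with -460 + 6·ps = 123.5, i.e. ps = 97.25.
s = ps − pb = 97.25 − 68.25 = 29.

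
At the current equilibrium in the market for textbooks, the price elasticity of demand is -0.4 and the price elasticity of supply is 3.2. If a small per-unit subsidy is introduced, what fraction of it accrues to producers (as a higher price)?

Producer share = 1/9

For a small subsidy around the equilibrium, the benefit split depends on the relative slopes, which at a point are proportional to the elasticities.
Buyer share = εs/(εs + |εd|) = 3.2/(3.2 + 0.4) = 8/9; seller share = |εd|/(εs + |εd|) = 1/9.
So producers capture 1/9 of the subsidy.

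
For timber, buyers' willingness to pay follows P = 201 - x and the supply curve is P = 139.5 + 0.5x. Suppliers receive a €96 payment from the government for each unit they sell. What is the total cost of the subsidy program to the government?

Pre-subsidy: 201 - x = 139.5 + 0.5x gives x* = 41 and P* = 160.
With the subsidy, sellers receive Ps = Pb + 96 for each unit, where Pb is the price buyers pay.
On the curves, Pb = 201 - x and Ps = 139.5 + 0.5x; the wedge Ps − Pb = 96 gives 139.5 + 0.5x − (201 - x) = 96, so x' = 105.
Then Pb = 201 − 1·105 = 96 and Ps = 139.5 + 0.5·105 = 192.
Government outlay = subsidy × quantity = 96 × 105 = 10080.

Government cost = €10080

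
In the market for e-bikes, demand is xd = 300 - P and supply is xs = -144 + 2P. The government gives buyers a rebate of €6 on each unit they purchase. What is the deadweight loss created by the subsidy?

Deadweight loss = €12

Pre-subsidy: 300 - P = -144 + 2P gives P* = 148, x* = 152.
With the rebate, buyers effectively pay Pb = Ps − 6, where Ps is the price sellers receive.
Demand in terms of Ps becomes xd = 300 − 1(Ps − 6) = 306 - Ps. Setting this equal to supply: 306 - Ps = -144 + 2Ps, so Ps = 150.
Buyers pay Pb = 150 − 6 = 144; x' = -144 + 2·150 = 156.
The subsidy expands output by 156 − 152 = 4 past the efficient level; on those units the gap between marginal cost and willingness to pay runs from 0 up to 6.
DWL = ½ × 6 × 4 = 12.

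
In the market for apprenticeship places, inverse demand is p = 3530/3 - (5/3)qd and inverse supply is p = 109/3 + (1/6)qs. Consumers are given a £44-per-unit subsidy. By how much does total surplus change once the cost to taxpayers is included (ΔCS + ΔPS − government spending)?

Net change in total surplus = -£528

Pre-subsidy: 3530/3 - (5/3)q = 109/3 + (1/6)q gives q* = 622 and p* = 140.
With the rebate, buyers effectively pay pb = ps − 44, where ps is the price sellers receive.
On the curves, pb = 3530/3 - (5/3)q and ps = 109/3 + (1/6)q; the wedge ps − pb = 44 gives 109/3 + (1/6)q − (3530/3 - (5/3)q) = 44, so q' = 646.
Then pb = 3530/3 − (5/3)·646 = 100 and ps = 109/3 + (1/6)·646 = 144.
ΔCS = ½(622 + 646)(140 − 100) = 25360; ΔPS = ½(622 + 646)(144 − 140) = 2536.
Government spending = 44 × 646 = 28424.
Net change = 25360 + 2536 − 28424 = -528. The loss equals the DWL triangle ½·44·24.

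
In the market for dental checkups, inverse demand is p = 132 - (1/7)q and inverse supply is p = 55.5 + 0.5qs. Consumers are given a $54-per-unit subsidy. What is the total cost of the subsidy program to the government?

Pre-subsidy: 132 - (1/7)q = 55.5 + 0.5q gives q* = 119 and p* = 115.
With the rebate, buyers effectively pay pb = ps − 54, where ps is the price sellers receive.
On the curves, pb = 132 - (1/7)q and ps = 55.5 + 0.5q; the wedge ps − pb = 54 gives 55.5 + 0.5q − (132 - (1/7)q) = 54, so q' = 203.
Then pb = 132 − (1/7)·203 = 103 and ps = 55.5 + 0.5·203 = 157.
Government outlay = subsidy × quantity = 54 × 203 = 10962.

Government cost = $10962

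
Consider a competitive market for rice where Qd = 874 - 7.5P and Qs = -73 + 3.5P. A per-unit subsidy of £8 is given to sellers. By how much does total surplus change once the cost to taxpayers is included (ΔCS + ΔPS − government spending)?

Pre-subsidy: 874 - 7.5P = -73 + 3.5P gives P* = 947/11, Q* = 5023/22.
With the subsidy, sellers receive Ps = Pb + 8 for each unit, where Pb is the price buyers pay.
Supply in terms of Pb becomes Qs = -73 + 3.5(Pb + 8) = -45 + 3.5Pb. Setting this equal to demand: 874 - 7.5Pb = -45 + 3.5Pb, so Pb = 919/11.
Sellers receive Ps = 919/11 + 8 = 1007/11; Q' = 874 − 7.5·(919/11) = 5443/22.
ΔCS = ½(5023/22 + 5443/22)(947/11 − 919/11) = 73262/121; ΔPS = ½(5023/22 + 5443/22)(1007/11 − 947/11) = 156990/121.
Government spending = 8 × 5443/22 = 21772/11.
Net change = 73262/121 + 156990/121 − 21772/11 = -840/11. The loss equals the DWL triangle ½·8·210/11.

Net change in total surplus = -840/11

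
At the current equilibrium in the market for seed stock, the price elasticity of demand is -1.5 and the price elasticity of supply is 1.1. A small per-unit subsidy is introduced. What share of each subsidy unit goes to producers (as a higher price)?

Producer share = 15/26

For a small subsidy around the equilibrium, the benefit split depends on the relative slopes, which at a point are proportional to the elasticities.
Buyer share = εs/(εs + |εd|) = 1.1/(1.1 + 1.5) = 11/26; seller share = |εd|/(εs + |εd|) = 15/26.
So producers capture 15/26 of the subsidy.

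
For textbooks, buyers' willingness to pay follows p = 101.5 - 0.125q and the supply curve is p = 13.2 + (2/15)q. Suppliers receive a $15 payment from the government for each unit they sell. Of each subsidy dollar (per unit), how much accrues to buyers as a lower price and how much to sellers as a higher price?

Pre-subsidy: 101.5 - 0.125q = 13.2 + (2/15)q gives q* = 10596/31 and p* = 1822/31.
With the subsidy, sellers receive ps = pb + 15 for each unit, where pb is the price buyers pay.
On the curves, pb = 101.5 - 0.125q and ps = 13.2 + (2/15)q; the wedge ps − pb = 15 gives 13.2 + (2/15)q − (101.5 - 0.125q) = 15, so q' = 12396/31.
Then pb = 101.5 − 0.125·(12396/31) = 1597/31 and ps = 13.2 + (2/15)·(12396/31) = 2062/31.
Buyers' price falls by p* − pb = 1822/31 − 1597/31 = 225/31; sellers' price rises by ps − p* = 2062/31 − 1822/31 = 240/31.

Buyers gain 225/31 per unit; sellers gain 240/31 per unit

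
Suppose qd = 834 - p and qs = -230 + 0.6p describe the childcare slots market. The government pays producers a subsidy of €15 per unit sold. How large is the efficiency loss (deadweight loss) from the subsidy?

Pre-subsidy: 834 - p = -230 + 0.6p gives p* = 665, q* = 169.
With the subsidy, sellers receive ps = pb + 15 for each unit, where pb is the price buyers pay.
Supply in terms of pb becomes qs = -230 + 0.6(pb + 15) = -221 + 0.6pb. Setting this equal to demand: 834 - pb = -221 + 0.6pb, so pb = 659.375.
Sellers receive ps = 659.375 + 15 = 674.375; q' = 834 − 1·659.375 = 174.625.
The subsidy expands output by 174.625 − 169 = 5.625 past the efficient level; on those units the gap between marginal cost and willingness to pay runs from 0 up to 15.
DWL = ½ × 15 × 5.625 = 42.1875.

Deadweight loss = €42.1875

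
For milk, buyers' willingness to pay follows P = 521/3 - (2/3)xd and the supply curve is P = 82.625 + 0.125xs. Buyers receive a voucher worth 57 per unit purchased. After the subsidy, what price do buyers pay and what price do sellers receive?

Pre-subsidy: 521/3 - (2/3)x = 82.625 + 0.125x gives x* = 115 and P* = 97.
With the rebate, buyers effectively pay Pb = Ps − 57, where Ps is the price sellers receive.
On the curves, Pb = 521/3 - (2/3)x and Ps = 82.625 + 0.125x; the wedge Ps − Pb = 57 gives 82.625 + 0.125x − (521/3 - (2/3)x) = 57, so x' = 187.
Then Pb = 521/3 − (2/3)·187 = 49 and Ps = 82.625 + 0.125·187 = 106.

Buyers pay 49; sellers receive 106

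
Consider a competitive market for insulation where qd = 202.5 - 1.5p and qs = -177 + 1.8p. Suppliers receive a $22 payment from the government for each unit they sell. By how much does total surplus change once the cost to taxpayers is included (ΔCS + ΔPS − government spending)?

Net change in total surplus = -$198

Pre-subsidy: 202.5 - 1.5p = -177 + 1.8p gives p* = 115, q* = 30.
With the subsidy, sellers receive ps = pb + 22 for each unit, where pb is the price buyers pay.
Supply in terms of pb becomes qs = -177 + 1.8(pb + 22) = -137.4 + 1.8pb. Setting this equal to demand: 202.5 - 1.5pb = -137.4 + 1.8pb, so pb = 103.
Sellers receive ps = 103 + 22 = 125; q' = 202.5 − 1.5·103 = 48.
ΔCS = ½(30 + 48)(115 − 103) = 468; ΔPS = ½(30 + 48)(125 − 115) = 390.
Government spending = 22 × 48 = 1056.
Net change = 468 + 390 − 1056 = -198. The loss equals the DWL triangle ½·22·18.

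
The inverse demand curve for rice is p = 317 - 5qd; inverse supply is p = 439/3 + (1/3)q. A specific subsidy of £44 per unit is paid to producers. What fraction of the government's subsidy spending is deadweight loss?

DWL / government spending = 33/322

Pre-subsidy: 317 - 5q = 439/3 + (1/3)q gives q* = 32 and p* = 157.
With the subsidy, sellers receive ps = pb + 44 for each unit, where pb is the price buyers pay.
On the curves, pb = 317 - 5q and ps = 439/3 + (1/3)q; the wedge ps − pb = 44 gives 439/3 + (1/3)q − (317 - 5q) = 44, so q' = 40.25.
Then pb = 317 − 5·40.25 = 115.75 and ps = 439/3 + (1/3)·40.25 = 159.75.
ΔCS = ½(32 + 40.25)(157 − 115.75) = 1490.15625; ΔPS = ½(32 + 40.25)(159.75 − 157) = 99.34375.
Government spending = 44 × 40.25 = 1771.
DWL = ½ × 44 × (40.25 − 32) = 181.5; fraction = 181.5 / 1771 = 33/322.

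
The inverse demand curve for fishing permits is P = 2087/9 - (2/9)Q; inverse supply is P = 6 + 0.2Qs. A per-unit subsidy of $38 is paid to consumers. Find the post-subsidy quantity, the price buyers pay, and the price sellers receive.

Q' = 625; buyers pay $93; sellers receive $131

Pre-subsidy: 2087/9 - (2/9)Q = 6 + 0.2Q gives Q* = 535 and P* = 113.
With the rebate, buyers effectively pay Pb = Ps − 38, where Ps is the price sellers receive.
On the curves, Pb = 2087/9 - (2/9)Q and Ps = 6 + 0.2Q; the wedge Ps − Pb = 38 gives 6 + 0.2Q − (2087/9 - (2/9)Q) = 38, so Q' = 625.
Then Pb = 2087/9 − (2/9)·625 = 93 and Ps = 6 + 0.2·625 = 131.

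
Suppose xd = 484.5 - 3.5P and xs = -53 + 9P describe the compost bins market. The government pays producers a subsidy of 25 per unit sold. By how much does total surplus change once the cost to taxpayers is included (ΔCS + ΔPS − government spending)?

Pre-subsidy: 484.5 - 3.5P = -53 + 9P gives P* = 43, x* = 334.
With the subsidy, sellers receive Ps = Pb + 25 for each unit, where Pb is the price buyers pay.
Supply in terms of Pb becomes xs = -53 + 9(Pb + 25) = 172 + 9Pb. Setting this equal to demand: 484.5 - 3.5Pb = 172 + 9Pb, so Pb = 25.
Sellers receive Ps = 25 + 25 = 50; x' = 484.5 − 3.5·25 = 397.
ΔCS = ½(334 + 397)(43 − 25) = 6579; ΔPS = ½(334 + 397)(50 − 43) = 2558.5.
Government spending = 25 × 397 = 9925.
Net change = 6579 + 2558.5 − 9925 = -787.5. The loss equals the DWL triangle ½·25·63.

Net change in total surplus = -787.5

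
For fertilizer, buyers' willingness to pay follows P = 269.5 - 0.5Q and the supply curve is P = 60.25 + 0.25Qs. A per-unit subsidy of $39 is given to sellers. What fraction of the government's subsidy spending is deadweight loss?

Pre-subsidy: 269.5 - 0.5Q = 60.25 + 0.25Q gives Q* = 279 and P* = 130.
With the subsidy, sellers receive Ps = Pb + 39 for each unit, where Pb is the price buyers pay.
On the curves, Pb = 269.5 - 0.5Q and Ps = 60.25 + 0.25Q; the wedge Ps − Pb = 39 gives 60.25 + 0.25Q − (269.5 - 0.5Q) = 39, so Q' = 331.
Then Pb = 269.5 − 0.5·331 = 104 and Ps = 60.25 + 0.25·331 = 143.
ΔCS = ½(279 + 331)(130 − 104) = 7930; ΔPS = ½(279 + 331)(143 − 130) = 3965.
Government spending = 39 × 331 = 12909.
DWL = ½ × 39 × (331 − 279) = 1014; fraction = 1014 / 12909 = 26/331.

DWL / government spending = 26/331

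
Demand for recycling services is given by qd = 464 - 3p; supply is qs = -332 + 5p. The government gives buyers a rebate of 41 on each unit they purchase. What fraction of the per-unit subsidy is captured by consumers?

Consumer share = 0.625

Pre-subsidy: 464 - 3p = -332 + 5p gives p* = 99.5, q* = 165.5.
With the rebate, buyers effectively pay pb = ps − 41, where ps is the price sellers receive.
Demand in terms of ps becomes qd = 464 − 3(ps − 41) = 587 - 3ps. Setting this equal to supply: 587 - 3ps = -332 + 5ps, so ps = 114.875.
Buyers pay pb = 114.875 − 41 = 73.875; q' = -332 + 5·114.875 = 242.375.
Buyers' price falls by p* − pb = 99.5 − 73.875 = 25.625; sellers' price rises by ps − p* = 114.875 − 99.5 = 15.375.
So consumers capture 25.625/41 = 0.625 of each unit of subsidy.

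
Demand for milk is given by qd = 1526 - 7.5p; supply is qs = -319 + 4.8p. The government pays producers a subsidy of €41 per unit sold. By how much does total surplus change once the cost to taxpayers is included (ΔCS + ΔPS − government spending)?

Net change in total surplus = -€2460

Pre-subsidy: 1526 - 7.5p = -319 + 4.8p gives p* = 150, q* = 401.
With the subsidy, sellers receive ps = pb + 41 for each unit, where pb is the price buyers pay.
Supply in terms of pb becomes qs = -319 + 4.8(pb + 41) = -122.2 + 4.8pb. Setting this equal to demand: 1526 - 7.5pb = -122.2 + 4.8pb, so pb = 134.
Sellers receive ps = 134 + 41 = 175; q' = 1526 − 7.5·134 = 521.
ΔCS = ½(401 + 521)(150 − 134) = 7376; ΔPS = ½(401 + 521)(175 − 150) = 11525.
Government spending = 41 × 521 = 21361.
Net change = 7376 + 11525 − 21361 = -2460. The loss equals the DWL triangle ½·41·120.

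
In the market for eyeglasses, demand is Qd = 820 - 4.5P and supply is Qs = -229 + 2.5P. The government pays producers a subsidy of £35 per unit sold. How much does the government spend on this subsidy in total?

Government cost = £7066.25

Pre-subsidy: 820 - 4.5P = -229 + 2.5P gives P* = 1049/7, Q* = 2039/14.
With the subsidy, sellers receive Ps = Pb + 35 for each unit, where Pb is the price buyers pay.
Supply in terms of Pb becomes Qs = -229 + 2.5(Pb + 35) = -141.5 + 2.5Pb. Setting this equal to demand: 820 - 4.5Pb = -141.5 + 2.5Pb, so Pb = 1923/14.
Sellers receive Ps = 1923/14 + 35 = 2413/14; Q' = 820 − 4.5·(1923/14) = 5653/28.
Government outlay = subsidy × quantity = 35 × 5653/28 = 7066.25.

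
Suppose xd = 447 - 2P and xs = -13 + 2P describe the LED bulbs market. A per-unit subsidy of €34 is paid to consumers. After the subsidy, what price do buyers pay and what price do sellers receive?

Buyers pay €98; sellers receive €132

Pre-subsidy: 447 - 2P = -13 + 2P gives P* = 115, x* = 217.
With the rebate, buyers effectively pay Pb = Ps − 34, where Ps is the price sellers receive.
Demand in terms of Ps becomes xd = 447 − 2(Ps − 34) = 515 - 2Ps. Setting this equal to supply: 515 - 2Ps = -13 + 2Ps, so Ps = 132.
Buyers pay Pb = 132 − 34 = 98; x' = -13 + 2·132 = 251.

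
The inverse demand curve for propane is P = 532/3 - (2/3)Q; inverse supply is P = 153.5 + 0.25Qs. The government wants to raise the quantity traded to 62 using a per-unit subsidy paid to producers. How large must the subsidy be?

Required subsidy s = 33 per unit

At Q = 62, from the demand curve buyers pay Pb = 532/3 − (2/3)·62 = 136; from the supply curve sellers need Ps = 153.5 + 0.25·62 = 169.
The subsidy must fill the gap: s = Ps − Pb = 169 − 136 = 33.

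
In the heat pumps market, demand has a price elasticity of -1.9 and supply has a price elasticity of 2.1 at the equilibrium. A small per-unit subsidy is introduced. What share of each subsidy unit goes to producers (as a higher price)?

For a small subsidy around the equilibrium, the benefit split depends on the relative slopes, which at a point are proportional to the elasticities.
Buyer share = εs/(εs + |εd|) = 2.1/(2.1 + 1.9) = 0.525; seller share = |εd|/(εs + |εd|) = 0.475.
So producers capture 0.475 of the subsidy.

Producer share = 0.475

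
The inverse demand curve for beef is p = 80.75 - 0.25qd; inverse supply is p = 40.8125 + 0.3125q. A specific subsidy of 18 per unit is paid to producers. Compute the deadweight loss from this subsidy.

Pre-subsidy: 80.75 - 0.25q = 40.8125 + 0.3125q gives q* = 71 and p* = 63.
With the subsidy, sellers receive ps = pb + 18 for each unit, where pb is the price buyers pay.
On the curves, pb = 80.75 - 0.25q and ps = 40.8125 + 0.3125q; the wedge ps − pb = 18 gives 40.8125 + 0.3125q − (80.75 - 0.25q) = 18, so q' = 103.
Then pb = 80.75 − 0.25·103 = 55 and ps = 40.8125 + 0.3125·103 = 73.
The subsidy expands output by 103 − 71 = 32 past the efficient level; on those units the gap between marginal cost and willingness to pay runs from 0 up to 18.
DWL = ½ × 18 × 32 = 288.

Deadweight loss = 288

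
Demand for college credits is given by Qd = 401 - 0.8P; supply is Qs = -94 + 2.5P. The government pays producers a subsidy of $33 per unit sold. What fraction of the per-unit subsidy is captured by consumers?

Pre-subsidy: 401 - 0.8P = -94 + 2.5P gives P* = 150, Q* = 281.
With the subsidy, sellers receive Ps = Pb + 33 for each unit, where Pb is the price buyers pay.
Supply in terms of Pb becomes Qs = -94 + 2.5(Pb + 33) = -11.5 + 2.5Pb. Setting this equal to demand: 401 - 0.8Pb = -11.5 + 2.5Pb, so Pb = 125.
Sellers receive Ps = 125 + 33 = 158; Q' = 401 − 0.8·125 = 301.
Buyers' price falls by P* − Pb = 150 − 125 = 25; sellers' price rises by Ps − P* = 158 − 150 = 8.
So consumers capture 25/33 = 25/33 of each unit of subsidy.

Consumer share = 25/33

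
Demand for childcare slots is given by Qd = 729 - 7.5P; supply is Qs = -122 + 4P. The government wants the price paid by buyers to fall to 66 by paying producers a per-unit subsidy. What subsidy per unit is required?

At a buyer price of 66, quantity demanded is 729 − 7.5·66 = 234.
Sellers supply 234 only when they receive Ps with -122 + 4·Ps = 234, i.e. Ps = 89.
s = Ps − Pb = 89 − 66 = 23.

Required subsidy s = 23 per unit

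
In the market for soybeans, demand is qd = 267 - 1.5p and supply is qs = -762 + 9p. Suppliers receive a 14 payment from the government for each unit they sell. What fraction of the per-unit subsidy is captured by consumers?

Consumer share = 6/7

Pre-subsidy: 267 - 1.5p = -762 + 9p gives p* = 98, q* = 120.
With the subsidy, sellers receive ps = pb + 14 for each unit, where pb is the price buyers pay.
Supply in terms of pb becomes qs = -762 + 9(pb + 14) = -636 + 9pb. Setting this equal to demand: 267 - 1.5pb = -636 + 9pb, so pb = 86.
Sellers receive ps = 86 + 14 = 100; q' = 267 − 1.5·86 = 138.
Buyers' price falls by p* − pb = 98 − 86 = 12; sellers' price rises by ps − p* = 100 − 98 = 2.
So consumers capture 12/14 = 6/7 of each unit of subsidy.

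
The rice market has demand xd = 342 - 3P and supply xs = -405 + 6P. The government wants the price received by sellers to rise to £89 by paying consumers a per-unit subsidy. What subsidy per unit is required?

At a seller price of 89, quantity supplied is -405 + 6·89 = 129.
Buyers absorb 129 only when they pay Pb with 342 − 3·Pb = 129, i.e. Pb = 71.
s = Ps − Pb = 89 − 71 = 18.

Required subsidy s = £18 per unit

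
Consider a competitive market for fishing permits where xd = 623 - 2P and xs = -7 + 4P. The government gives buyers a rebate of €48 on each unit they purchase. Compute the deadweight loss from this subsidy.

Pre-subsidy: 623 - 2P = -7 + 4P gives P* = 105, x* = 413.
With the rebate, buyers effectively pay Pb = Ps − 48, where Ps is the price sellers receive.
Demand in terms of Ps becomes xd = 623 − 2(Ps − 48) = 719 - 2Ps. Setting this equal to supply: 719 - 2Ps = -7 + 4Ps, so Ps = 121.
Buyers pay Pb = 121 − 48 = 73; x' = -7 + 4·121 = 477.
The subsidy expands output by 477 − 413 = 64 past the efficient level; on those units the gap between marginal cost and willingness to pay runs from 0 up to 48.
DWL = ½ × 48 × 64 = 1536.

Deadweight loss = €1536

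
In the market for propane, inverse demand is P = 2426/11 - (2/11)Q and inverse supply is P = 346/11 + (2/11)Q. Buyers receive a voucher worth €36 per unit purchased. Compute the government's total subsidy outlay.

Pre-subsidy: 2426/11 - (2/11)Q = 346/11 + (2/11)Q gives Q* = 520 and P* = 126.
With the rebate, buyers effectively pay Pb = Ps − 36, where Ps is the price sellers receive.
On the curves, Pb = 2426/11 - (2/11)Q and Ps = 346/11 + (2/11)Q; the wedge Ps − Pb = 36 gives 346/11 + (2/11)Q − (2426/11 - (2/11)Q) = 36, so Q' = 619.
Then Pb = 2426/11 − (2/11)·619 = 108 and Ps = 346/11 + (2/11)·619 = 144.
Government outlay = subsidy × quantity = 36 × 619 = 22284.

Government cost = €22284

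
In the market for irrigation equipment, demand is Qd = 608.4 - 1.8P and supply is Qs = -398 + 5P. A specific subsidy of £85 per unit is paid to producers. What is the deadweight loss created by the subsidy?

Pre-subsidy: 608.4 - 1.8P = -398 + 5P gives P* = 148, Q* = 342.
With the subsidy, sellers receive Ps = Pb + 85 for each unit, where Pb is the price buyers pay.
Supply in terms of Pb becomes Qs = -398 + 5(Pb + 85) = 27 + 5Pb. Setting this equal to demand: 608.4 - 1.8Pb = 27 + 5Pb, so Pb = 85.5.
Sellers receive Ps = 85.5 + 85 = 170.5; Q' = 608.4 − 1.8·85.5 = 454.5.
The subsidy expands output by 454.5 − 342 = 112.5 past the efficient level; on those units the gap between marginal cost and willingness to pay runs from 0 up to 85.
DWL = ½ × 85 × 112.5 = 4781.25.

Deadweight loss = £4781.25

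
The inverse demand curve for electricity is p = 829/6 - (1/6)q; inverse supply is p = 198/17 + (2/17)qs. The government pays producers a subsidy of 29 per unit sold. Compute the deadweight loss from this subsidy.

Pre-subsidy: 829/6 - (1/6)q = 198/17 + (2/17)q gives q* = 445 and p* = 64.
With the subsidy, sellers receive ps = pb + 29 for each unit, where pb is the price buyers pay.
On the curves, pb = 829/6 - (1/6)q and ps = 198/17 + (2/17)q; the wedge ps − pb = 29 gives 198/17 + (2/17)q − (829/6 - (1/6)q) = 29, so q' = 547.
Then pb = 829/6 − (1/6)·547 = 47 and ps = 198/17 + (2/17)·547 = 76.
The subsidy expands output by 547 − 445 = 102 past the efficient level; on those units the gap between marginal cost and willingness to pay runs from 0 up to 29.
DWL = ½ × 29 × 102 = 1479.

Deadweight loss = 1479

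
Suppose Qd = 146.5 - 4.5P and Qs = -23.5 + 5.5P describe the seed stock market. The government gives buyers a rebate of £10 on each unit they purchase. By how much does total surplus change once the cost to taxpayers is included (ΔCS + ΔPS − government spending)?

Net change in total surplus = -£123.75

Pre-subsidy: 146.5 - 4.5P = -23.5 + 5.5P gives P* = 17, Q* = 70.
With the rebate, buyers effectively pay Pb = Ps − 10, where Ps is the price sellers receive.
Demand in terms of Ps becomes Qd = 146.5 − 4.5(Ps − 10) = 191.5 - 4.5Ps. Setting this equal to supply: 191.5 - 4.5Ps = -23.5 + 5.5Ps, so Ps = 21.5.
Buyers pay Pb = 21.5 − 10 = 11.5; Q' = -23.5 + 5.5·21.5 = 94.75.
ΔCS = ½(70 + 94.75)(17 − 11.5) = 453.0625; ΔPS = ½(70 + 94.75)(21.5 − 17) = 370.6875.
Government spending = 10 × 94.75 = 947.5.
Net change = 453.0625 + 370.6875 − 947.5 = -123.75. The loss equals the DWL triangle ½·10·24.75.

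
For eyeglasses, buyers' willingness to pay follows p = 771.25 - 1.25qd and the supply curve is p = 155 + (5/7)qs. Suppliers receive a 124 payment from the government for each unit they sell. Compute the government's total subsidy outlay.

Pre-subsidy: 771.25 - 1.25q = 155 + (5/7)q gives q* = 3451/11 and p* = 4170/11.
With the subsidy, sellers receive ps = pb + 124 for each unit, where pb is the price buyers pay.
On the curves, pb = 771.25 - 1.25q and ps = 155 + (5/7)q; the wedge ps − pb = 124 gives 155 + (5/7)q − (771.25 - 1.25q) = 124, so q' = 20727/55.
Then pb = 771.25 − 1.25·(20727/55) = 3302/11 and ps = 155 + (5/7)·(20727/55) = 4666/11.
Government outlay = subsidy × quantity = 124 × 20727/55 = 2570148/55.

Government cost = 2570148/55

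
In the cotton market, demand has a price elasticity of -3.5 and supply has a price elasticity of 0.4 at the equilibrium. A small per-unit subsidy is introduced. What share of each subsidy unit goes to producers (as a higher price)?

Producer share = 35/39

For a small subsidy around the equilibrium, the benefit split depends on the relative slopes, which at a point are proportional to the elasticities.
Buyer share = εs/(εs + |εd|) = 0.4/(0.4 + 3.5) = 4/39; seller share = |εd|/(εs + |εd|) = 35/39.
So producers capture 35/39 of the subsidy.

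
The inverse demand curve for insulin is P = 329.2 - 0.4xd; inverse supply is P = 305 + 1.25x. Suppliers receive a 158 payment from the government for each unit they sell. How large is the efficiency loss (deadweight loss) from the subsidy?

Pre-subsidy: 329.2 - 0.4x = 305 + 1.25x gives x* = 44/3 and P* = 970/3.
With the subsidy, sellers receive Ps = Pb + 158 for each unit, where Pb is the price buyers pay.
On the curves, Pb = 329.2 - 0.4x and Ps = 305 + 1.25x; the wedge Ps − Pb = 158 gives 305 + 1.25x − (329.2 - 0.4x) = 158, so x' = 3644/33.
Then Pb = 329.2 − 0.4·(3644/33) = 9406/33 and Ps = 305 + 1.25·(3644/33) = 14620/33.
The subsidy expands output by 3644/33 − 44/3 = 3160/33 past the efficient level; on those units the gap between marginal cost and willingness to pay runs from 0 up to 158.
DWL = ½ × 158 × 3160/33 = 249640/33.

Deadweight loss = 249640/33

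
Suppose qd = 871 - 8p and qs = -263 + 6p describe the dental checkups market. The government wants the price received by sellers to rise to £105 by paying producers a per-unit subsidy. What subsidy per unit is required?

At a seller price of 105, quantity supplied is -263 + 6·105 = 367.
Buyers absorb 367 only when they pay pb with 871 − 8·pb = 367, i.e. pb = 63.
s = ps − pb = 105 − 63 = 42.

Required subsidy s = £42 per unit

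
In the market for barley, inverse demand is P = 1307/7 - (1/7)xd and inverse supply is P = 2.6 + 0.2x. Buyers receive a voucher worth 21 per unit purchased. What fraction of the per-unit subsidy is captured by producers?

Pre-subsidy: 1307/7 - (1/7)x = 2.6 + 0.2x gives x* = 537 and P* = 110.
With the rebate, buyers effectively pay Pb = Ps − 21, where Ps is the price sellers receive.
On the curves, Pb = 1307/7 - (1/7)x and Ps = 2.6 + 0.2x; the wedge Ps − Pb = 21 gives 2.6 + 0.2x − (1307/7 - (1/7)x) = 21, so x' = 598.25.
Then Pb = 1307/7 − (1/7)·598.25 = 101.25 and Ps = 2.6 + 0.2·598.25 = 122.25.
Buyers' price falls by P* − Pb = 110 − 101.25 = 8.75; sellers' price rises by Ps − P* = 122.25 − 110 = 12.25.
So producers capture 12.25/21 = 7/12 of each unit of subsidy.

Producer share = 7/12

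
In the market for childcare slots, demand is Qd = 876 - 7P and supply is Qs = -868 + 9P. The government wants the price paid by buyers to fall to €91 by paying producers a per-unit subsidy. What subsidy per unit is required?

At a buyer price of 91, quantity demanded is 876 − 7·91 = 239.
Sellers supply 239 only when they receive Ps with -868 + 9·Ps = 239, i.e. Ps = 123.
s = Ps − Pb = 123 − 91 = 32.

Required subsidy s = €32 per unit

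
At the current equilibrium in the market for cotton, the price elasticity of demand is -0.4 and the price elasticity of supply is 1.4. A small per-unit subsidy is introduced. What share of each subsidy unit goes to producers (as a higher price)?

For a small subsidy around the equilibrium, the benefit split depends on the relative slopes, which at a point are proportional to the elasticities.
Buyer share = εs/(εs + |εd|) = 1.4/(1.4 + 0.4) = 7/9; seller share = |εd|/(εs + |εd|) = 2/9.
So producers capture 2/9 of the subsidy.

Producer share = 2/9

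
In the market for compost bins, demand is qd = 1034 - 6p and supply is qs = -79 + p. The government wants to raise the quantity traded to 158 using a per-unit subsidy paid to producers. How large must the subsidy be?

At q = 158, invert demand for the buyer price: pb = (1034 − 158)/6 = 146; invert supply for the seller price: ps = (158 − (-79))/1 = 237.
The subsidy must fill the gap: s = ps − pb = 237 − 146 = 91.

Required subsidy s = 91 per unit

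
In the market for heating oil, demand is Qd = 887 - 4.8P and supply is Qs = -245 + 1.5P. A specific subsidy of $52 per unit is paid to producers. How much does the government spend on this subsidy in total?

Pre-subsidy: 887 - 4.8P = -245 + 1.5P gives P* = 11320/63, Q* = 515/21.
With the subsidy, sellers receive Ps = Pb + 52 for each unit, where Pb is the price buyers pay.
Supply in terms of Pb becomes Qs = -245 + 1.5(Pb + 52) = -167 + 1.5Pb. Setting this equal to demand: 887 - 4.8Pb = -167 + 1.5Pb, so Pb = 10540/63.
Sellers receive Ps = 10540/63 + 52 = 13816/63; Q' = 887 − 4.8·(10540/63) = 1763/21.
Government outlay = subsidy × quantity = 52 × 1763/21 = 91676/21.

Government cost = 91676/21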